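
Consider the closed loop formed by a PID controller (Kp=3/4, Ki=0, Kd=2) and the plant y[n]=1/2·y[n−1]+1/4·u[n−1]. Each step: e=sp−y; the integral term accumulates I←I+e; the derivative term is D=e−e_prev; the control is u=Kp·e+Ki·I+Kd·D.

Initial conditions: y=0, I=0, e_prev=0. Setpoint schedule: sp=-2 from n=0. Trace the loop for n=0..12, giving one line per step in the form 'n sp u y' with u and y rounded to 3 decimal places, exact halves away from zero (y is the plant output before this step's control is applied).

0 -2 -5.500 0.000
1 -2 2.281 -1.375
2 -2 -3.928 -0.117
3 -2 1.127 -1.041
4 -2 -2.925 -0.238
5 -2 0.362 -0.851
6 -2 -2.280 -0.335
7 -2 -0.141 -0.738
8 -2 -1.864 -0.404
9 -2 -0.471 -0.668
10 -2 -1.594 -0.452
11 -2 -0.687 -0.624
12 -2 -1.418 -0.484

(exact arithmetic carried between steps; '≈' marks a value shown rounded to 6 d.p. or computed from one; I and e_prev carry over from the previous line; the table rounds u and y to 3 d.p., halves away from zero)
n=0: y=0, sp=-2, e=sp−y=-2; I=-2, D=e−e_prev=-2; u=3/4·(-2)+0·(-2)+2·(-2)=-5.5; next y=1/2·0+1/4·(-5.5)=-1.375
n=1: y=-1.375, sp=-2, e=sp−y=-0.625; I=-2.625, D=e−e_prev=1.375; u=3/4·(-0.625)+0·(-2.625)+2·1.375=2.28125; next y=1/2·(-1.375)+1/4·2.28125≈-0.117188
n=2: y≈-0.117188, sp=-2, e=sp−y≈-1.882813; I≈-4.507813, D=e−e_prev≈-1.257813; u=3/4·(-1.882813)+0·(-4.507813)+2·(-1.257813)≈-3.927734; next y=1/2·(-0.117188)+1/4·(-3.927734)≈-1.040527
n=3: y≈-1.040527, sp=-2, e=sp−y≈-0.959473; I≈-5.467285, D=e−e_prev≈0.923340; u=3/4·(-0.959473)+0·(-5.467285)+2·0.923340≈1.127075; next y=1/2·(-1.040527)+1/4·1.127075≈-0.238495
n=4: y≈-0.238495, sp=-2, e=sp−y≈-1.761505; I≈-7.228790, D=e−e_prev≈-0.802032; u=3/4·(-1.761505)+0·(-7.228790)+2·(-0.802032)≈-2.925194; next y=1/2·(-0.238495)+1/4·(-2.925194)≈-0.850546
n=5: y≈-0.850546, sp=-2, e=sp−y≈-1.149454; I≈-8.378244, D=e−e_prev≈0.612051; u=3/4·(-1.149454)+0·(-8.378244)+2·0.612051≈0.362011; next y=1/2·(-0.850546)+1/4·0.362011≈-0.334770
n=6: y≈-0.334770, sp=-2, e=sp−y≈-1.665230; I≈-10.043474, D=e−e_prev≈-0.515776; u=3/4·(-1.665230)+0·(-10.043474)+2·(-0.515776)≈-2.280474; next y=1/2·(-0.334770)+1/4·(-2.280474)≈-0.737504
n=7: y≈-0.737504, sp=-2, e=sp−y≈-1.262496; I≈-11.305971, D=e−e_prev≈0.402733; u=3/4·(-1.262496)+0·(-11.305971)+2·0.402733≈-0.141405; next y=1/2·(-0.737504)+1/4·(-0.141405)≈-0.404103
n=8: y≈-0.404103, sp=-2, e=sp−y≈-1.595897; I≈-12.901868, D=e−e_prev≈-0.333400; u=3/4·(-1.595897)+0·(-12.901868)+2·(-0.333400)≈-1.863724; next y=1/2·(-0.404103)+1/4·(-1.863724)≈-0.667982
n=9: y≈-0.667982, sp=-2, e=sp−y≈-1.332018; I≈-14.233885, D=e−e_prev≈0.263879; u=3/4·(-1.332018)+0·(-14.233885)+2·0.263879≈-0.471255; next y=1/2·(-0.667982)+1/4·(-0.471255)≈-0.451805
n=10: y≈-0.451805, sp=-2, e=sp−y≈-1.548195; I≈-15.782080, D=e−e_prev≈-0.216178; u=3/4·(-1.548195)+0·(-15.782080)+2·(-0.216178)≈-1.593502; next y=1/2·(-0.451805)+1/4·(-1.593502)≈-0.624278
n=11: y≈-0.624278, sp=-2, e=sp−y≈-1.375722; I≈-17.157803, D=e−e_prev≈0.172473; u=3/4·(-1.375722)+0·(-17.157803)+2·0.172473≈-0.686846; next y=1/2·(-0.624278)+1/4·(-0.686846)≈-0.483850
n=12: y≈-0.483850, sp=-2, e=sp−y≈-1.516150; I≈-18.673952, D=e−e_prev≈-0.140427; u=3/4·(-1.516150)+0·(-18.673952)+2·(-0.140427)≈-1.417967; next y=1/2·(-0.483850)+1/4·(-1.417967)≈-0.596417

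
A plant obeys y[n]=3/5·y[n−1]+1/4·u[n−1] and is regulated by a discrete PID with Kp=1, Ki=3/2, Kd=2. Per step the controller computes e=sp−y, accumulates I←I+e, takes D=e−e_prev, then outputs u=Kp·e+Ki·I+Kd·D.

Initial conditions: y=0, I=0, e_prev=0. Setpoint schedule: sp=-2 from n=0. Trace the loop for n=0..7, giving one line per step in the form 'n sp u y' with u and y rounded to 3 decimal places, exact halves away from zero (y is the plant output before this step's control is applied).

0 -2 -9.000 0.000
1 -2 2.125 -2.250
2 -2 -8.441 -0.819
3 -2 0.672 -2.601
4 -2 -7.430 -1.393
5 -2 -0.072 -2.693
6 -2 -6.400 -1.634
7 -2 -0.572 -2.580

(exact arithmetic carried between steps; '≈' marks a value shown rounded to 6 d.p. or computed from one; I and e_prev carry over from the previous line; the table rounds u and y to 3 d.p., halves away from zero)
n=0: y=0, sp=-2, e=sp−y=-2; I=-2, D=e−e_prev=-2; u=1·(-2)+3/2·(-2)+2·(-2)=-9; next y=3/5·0+1/4·(-9)=-2.25
n=1: y=-2.25, sp=-2, e=sp−y=0.25; I=-1.75, D=e−e_prev=2.25; u=1·0.25+3/2·(-1.75)+2·2.25=2.125; next y=3/5·(-2.25)+1/4·2.125=-0.81875
n=2: y=-0.81875, sp=-2, e=sp−y=-1.18125; I=-2.93125, D=e−e_prev=-1.43125; u=1·(-1.18125)+3/2·(-2.93125)+2·(-1.43125)=-8.440625; next y=3/5·(-0.81875)+1/4·(-8.440625)≈-2.601406
n=3: y≈-2.601406, sp=-2, e=sp−y≈0.601406; I≈-2.329844, D=e−e_prev≈1.782656; u=1·0.601406+3/2·(-2.329844)+2·1.782656≈0.671953; next y=3/5·(-2.601406)+1/4·0.671953≈-1.392855
n=4: y≈-1.392855, sp=-2, e=sp−y≈-0.607145; I≈-2.936988, D=e−e_prev≈-1.208551; u=1·(-0.607145)+3/2·(-2.936988)+2·(-1.208551)≈-7.429729; next y=3/5·(-1.392855)+1/4·(-7.429729)≈-2.693145
n=5: y≈-2.693145, sp=-2, e=sp−y≈0.693145; I≈-2.243843, D=e−e_prev≈1.300290; u=1·0.693145+3/2·(-2.243843)+2·1.300290≈-0.072039; next y=3/5·(-2.693145)+1/4·(-0.072039)≈-1.633897
n=6: y≈-1.633897, sp=-2, e=sp−y≈-0.366103; I≈-2.609946, D=e−e_prev≈-1.059248; u=1·(-0.366103)+3/2·(-2.609946)+2·(-1.059248)≈-6.399519; next y=3/5·(-1.633897)+1/4·(-6.399519)≈-2.580218
n=7: y≈-2.580218, sp=-2, e=sp−y≈0.580218; I≈-2.029728, D=e−e_prev≈0.946321; u=1·0.580218+3/2·(-2.029728)+2·0.946321≈-0.571732; next y=3/5·(-2.580218)+1/4·(-0.571732)≈-1.691064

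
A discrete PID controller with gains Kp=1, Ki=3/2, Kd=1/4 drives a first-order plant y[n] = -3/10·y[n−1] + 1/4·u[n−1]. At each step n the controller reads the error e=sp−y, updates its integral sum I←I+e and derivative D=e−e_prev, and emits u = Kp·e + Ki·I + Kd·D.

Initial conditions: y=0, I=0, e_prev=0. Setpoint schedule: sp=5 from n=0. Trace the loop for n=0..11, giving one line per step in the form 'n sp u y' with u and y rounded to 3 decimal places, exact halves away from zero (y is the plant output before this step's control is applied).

0 5 13.750 0.000
1 5 10.547 3.438
2 5 18.788 1.605
3 5 16.245 4.215
4 5 21.976 2.797
5 5 19.816 4.655
6 5 23.816 3.557
7 5 22.050 4.887
8 5 24.863 4.046
9 5 23.456 5.002
10 5 25.448 4.363
11 5 24.347 5.053

(exact arithmetic carried between steps; '≈' marks a value shown rounded to 6 d.p. or computed from one; I and e_prev carry over from the previous line; the table rounds u and y to 3 d.p., halves away from zero)
n=0: y=0, sp=5, e=sp−y=5; I=5, D=e−e_prev=5; u=1·5+3/2·5+1/4·5=13.75; next y=-3/10·0+1/4·13.75=3.4375
n=1: y=3.4375, sp=5, e=sp−y=1.5625; I=6.5625, D=e−e_prev=-3.4375; u=1·1.5625+3/2·6.5625+1/4·(-3.4375)=10.546875; next y=-3/10·3.4375+1/4·10.546875≈1.605469
n=2: y≈1.605469, sp=5, e=sp−y≈3.394531; I≈9.957031, D=e−e_prev≈1.832031; u=1·3.394531+3/2·9.957031+1/4·1.832031≈18.788086; next y=-3/10·1.605469+1/4·18.788086≈4.215381
n=3: y≈4.215381, sp=5, e=sp−y≈0.784619; I≈10.741650, D=e−e_prev≈-2.609912; u=1·0.784619+3/2·10.741650+1/4·(-2.609912)≈16.244617; next y=-3/10·4.215381+1/4·16.244617≈2.796540
n=4: y≈2.796540, sp=5, e=sp−y≈2.203460; I≈12.945110, D=e−e_prev≈1.418841; u=1·2.203460+3/2·12.945110+1/4·1.418841≈21.975836; next y=-3/10·2.796540+1/4·21.975836≈4.654997
n=5: y≈4.654997, sp=5, e=sp−y≈0.345003; I≈13.290113, D=e−e_prev≈-1.858457; u=1·0.345003+3/2·13.290113+1/4·(-1.858457)≈19.815559; next y=-3/10·4.654997+1/4·19.815559≈3.557391
n=6: y≈3.557391, sp=5, e=sp−y≈1.442609; I≈14.732723, D=e−e_prev≈1.097606; u=1·1.442609+3/2·14.732723+1/4·1.097606≈23.816095; next y=-3/10·3.557391+1/4·23.816095≈4.886807
n=7: y≈4.886807, sp=5, e=sp−y≈0.113193; I≈14.845916, D=e−e_prev≈-1.329416; u=1·0.113193+3/2·14.845916+1/4·(-1.329416)≈22.049714; next y=-3/10·4.886807+1/4·22.049714≈4.046386
n=8: y≈4.046386, sp=5, e=sp−y≈0.953614; I≈15.799530, D=e−e_prev≈0.840420; u=1·0.953614+3/2·15.799530+1/4·0.840420≈24.863013; next y=-3/10·4.046386+1/4·24.863013≈5.001837
n=9: y≈5.001837, sp=5, e=sp−y≈-0.001837; I≈15.797692, D=e−e_prev≈-0.955451; u=1·(-0.001837)+3/2·15.797692+1/4·(-0.955451)≈23.455838; next y=-3/10·5.001837+1/4·23.455838≈4.363408
n=10: y≈4.363408, sp=5, e=sp−y≈0.636592; I≈16.434284, D=e−e_prev≈0.638429; u=1·0.636592+3/2·16.434284+1/4·0.638429≈25.447625; next y=-3/10·4.363408+1/4·25.447625≈5.052884
n=11: y≈5.052884, sp=5, e=sp−y≈-0.052884; I≈16.381400, D=e−e_prev≈-0.689475; u=1·(-0.052884)+3/2·16.381400+1/4·(-0.689475)≈24.346848; next y=-3/10·5.052884+1/4·24.346848≈4.570847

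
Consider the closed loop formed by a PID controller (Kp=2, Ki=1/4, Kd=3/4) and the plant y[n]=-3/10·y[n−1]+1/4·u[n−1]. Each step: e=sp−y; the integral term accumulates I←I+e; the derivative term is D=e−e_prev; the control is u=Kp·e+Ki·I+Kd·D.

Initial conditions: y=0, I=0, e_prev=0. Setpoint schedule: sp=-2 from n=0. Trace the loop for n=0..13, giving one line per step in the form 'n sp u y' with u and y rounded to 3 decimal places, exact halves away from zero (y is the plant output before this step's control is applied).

(exact arithmetic carried between steps; '≈' marks a value shown rounded to 6 d.p. or computed from one; I and e_prev carry over from the previous line; the table rounds u and y to 3 d.p., halves away from zero)
n=0: y=0, sp=-2, e=sp−y=-2; I=-2, D=e−e_prev=-2; u=2·(-2)+1/4·(-2)+3/4·(-2)=-6; next y=-3/10·0+1/4·(-6)=-1.5
n=1: y=-1.5, sp=-2, e=sp−y=-0.5; I=-2.5, D=e−e_prev=1.5; u=2·(-0.5)+1/4·(-2.5)+3/4·1.5=-0.5; next y=-3/10·(-1.5)+1/4·(-0.5)=0.325
n=2: y=0.325, sp=-2, e=sp−y=-2.325; I=-4.825, D=e−e_prev=-1.825; u=2·(-2.325)+1/4·(-4.825)+3/4·(-1.825)=-7.225; next y=-3/10·0.325+1/4·(-7.225)=-1.90375
n=3: y=-1.90375, sp=-2, e=sp−y=-0.09625; I=-4.92125, D=e−e_prev=2.22875; u=2·(-0.09625)+1/4·(-4.92125)+3/4·2.22875=0.24875; next y=-3/10·(-1.90375)+1/4·0.24875≈0.633313
n=4: y≈0.633313, sp=-2, e=sp−y≈-2.633313; I≈-7.554563, D=e−e_prev≈-2.537063; u=2·(-2.633313)+1/4·(-7.554563)+3/4·(-2.537063)≈-9.058063; next y=-3/10·0.633313+1/4·(-9.058063)≈-2.454509
n=5: y≈-2.454509, sp=-2, e=sp−y≈0.454509; I≈-7.100053, D=e−e_prev≈3.087822; u=2·0.454509+1/4·(-7.100053)+3/4·3.087822≈1.449872; next y=-3/10·(-2.454509)+1/4·1.449872≈1.098821
n=6: y≈1.098821, sp=-2, e=sp−y≈-3.098821; I≈-10.198874, D=e−e_prev≈-3.553330; u=2·(-3.098821)+1/4·(-10.198874)+3/4·(-3.553330)≈-11.412358; next y=-3/10·1.098821+1/4·(-11.412358)≈-3.182736
n=7: y≈-3.182736, sp=-2, e=sp−y≈1.182736; I≈-9.016138, D=e−e_prev≈4.281556; u=2·1.182736+1/4·(-9.016138)+3/4·4.281556≈3.322604; next y=-3/10·(-3.182736)+1/4·3.322604≈1.785472
n=8: y≈1.785472, sp=-2, e=sp−y≈-3.785472; I≈-12.801610, D=e−e_prev≈-4.968207; u=2·(-3.785472)+1/4·(-12.801610)+3/4·(-4.968207)≈-14.497501; next y=-3/10·1.785472+1/4·(-14.497501)≈-4.160017
n=9: y≈-4.160017, sp=-2, e=sp−y≈2.160017; I≈-10.641593, D=e−e_prev≈5.945489; u=2·2.160017+1/4·(-10.641593)+3/4·5.945489≈6.118752; next y=-3/10·(-4.160017)+1/4·6.118752≈2.777693
n=10: y≈2.777693, sp=-2, e=sp−y≈-4.777693; I≈-15.419286, D=e−e_prev≈-6.937710; u=2·(-4.777693)+1/4·(-15.419286)+3/4·(-6.937710)≈-18.613490; next y=-3/10·2.777693+1/4·(-18.613490)≈-5.486680
n=11: y≈-5.486680, sp=-2, e=sp−y≈3.486680; I≈-11.932606, D=e−e_prev≈8.264373; u=2·3.486680+1/4·(-11.932606)+3/4·8.264373≈10.188489; next y=-3/10·(-5.486680)+1/4·10.188489≈4.193126
n=12: y≈4.193126, sp=-2, e=sp−y≈-6.193126; I≈-18.125732, D=e−e_prev≈-9.679807; u=2·(-6.193126)+1/4·(-18.125732)+3/4·(-9.679807)≈-24.177541; next y=-3/10·4.193126+1/4·(-24.177541)≈-7.302323
n=13: y≈-7.302323, sp=-2, e=sp−y≈5.302323; I≈-12.823409, D=e−e_prev≈11.495450; u=2·5.302323+1/4·(-12.823409)+3/4·11.495450≈16.020382; next y=-3/10·(-7.302323)+1/4·16.020382≈6.195792

0 -2 -6.000 0.000
1 -2 -0.500 -1.500
2 -2 -7.225 0.325
3 -2 0.249 -1.904
4 -2 -9.058 0.633
5 -2 1.450 -2.455
6 -2 -11.412 1.099
7 -2 3.323 -3.183
8 -2 -14.498 1.785
9 -2 6.119 -4.160
10 -2 -18.613 2.778
11 -2 10.188 -5.487
12 -2 -24.178 4.193
13 -2 16.020 -7.302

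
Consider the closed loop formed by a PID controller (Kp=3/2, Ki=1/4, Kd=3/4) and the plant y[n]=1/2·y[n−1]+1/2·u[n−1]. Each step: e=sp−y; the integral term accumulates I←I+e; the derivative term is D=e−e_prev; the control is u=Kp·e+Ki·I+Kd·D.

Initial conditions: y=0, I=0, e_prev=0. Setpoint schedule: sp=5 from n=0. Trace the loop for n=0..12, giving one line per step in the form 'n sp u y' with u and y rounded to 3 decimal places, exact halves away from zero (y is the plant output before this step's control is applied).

(exact arithmetic carried between steps; '≈' marks a value shown rounded to 6 d.p. or computed from one; I and e_prev carry over from the previous line; the table rounds u and y to 3 d.p., halves away from zero)
n=0: y=0, sp=5, e=sp−y=5; I=5, D=e−e_prev=5; u=3/2·5+1/4·5+3/4·5=12.5; next y=1/2·0+1/2·12.5=6.25
n=1: y=6.25, sp=5, e=sp−y=-1.25; I=3.75, D=e−e_prev=-6.25; u=3/2·(-1.25)+1/4·3.75+3/4·(-6.25)=-5.625; next y=1/2·6.25+1/2·(-5.625)=0.3125
n=2: y=0.3125, sp=5, e=sp−y=4.6875; I=8.4375, D=e−e_prev=5.9375; u=3/2·4.6875+1/4·8.4375+3/4·5.9375=13.59375; next y=1/2·0.3125+1/2·13.59375=6.953125
n=3: y=6.953125, sp=5, e=sp−y=-1.953125; I=6.484375, D=e−e_prev=-6.640625; u=3/2·(-1.953125)+1/4·6.484375+3/4·(-6.640625)≈-6.289063; next y=1/2·6.953125+1/2·(-6.289063)≈0.332031
n=4: y≈0.332031, sp=5, e=sp−y≈4.667969; I≈11.152344, D=e−e_prev≈6.621094; u=3/2·4.667969+1/4·11.152344+3/4·6.621094≈14.755859; next y=1/2·0.332031+1/2·14.755859≈7.543945
n=5: y≈7.543945, sp=5, e=sp−y≈-2.543945; I≈8.608398, D=e−e_prev≈-7.211914; u=3/2·(-2.543945)+1/4·8.608398+3/4·(-7.211914)≈-7.072754; next y=1/2·7.543945+1/2·(-7.072754)≈0.235596
n=6: y≈0.235596, sp=5, e=sp−y≈4.764404; I≈13.372803, D=e−e_prev≈7.308350; u=3/2·4.764404+1/4·13.372803+3/4·7.308350≈15.971069; next y=1/2·0.235596+1/2·15.971069≈8.103333
n=7: y≈8.103333, sp=5, e=sp−y≈-3.103333; I≈10.269470, D=e−e_prev≈-7.867737; u=3/2·(-3.103333)+1/4·10.269470+3/4·(-7.867737)≈-7.988434; next y=1/2·8.103333+1/2·(-7.988434)≈0.057449
n=8: y≈0.057449, sp=5, e=sp−y≈4.942551; I≈15.212021, D=e−e_prev≈8.045883; u=3/2·4.942551+1/4·15.212021+3/4·8.045883≈17.251244; next y=1/2·0.057449+1/2·17.251244≈8.654346
n=9: y≈8.654346, sp=5, e=sp−y≈-3.654346; I≈11.557674, D=e−e_prev≈-8.596897; u=3/2·(-3.654346)+1/4·11.557674+3/4·(-8.596897)≈-9.039774; next y=1/2·8.654346+1/2·(-9.039774)≈-0.192714
n=10: y≈-0.192714, sp=5, e=sp−y≈5.192714; I≈16.750388, D=e−e_prev≈8.847060; u=3/2·5.192714+1/4·16.750388+3/4·8.847060≈18.611963; next y=1/2·(-0.192714)+1/2·18.611963≈9.209625
n=11: y≈9.209625, sp=5, e=sp−y≈-4.209625; I≈12.540764, D=e−e_prev≈-9.402338; u=3/2·(-4.209625)+1/4·12.540764+3/4·(-9.402338)≈-10.231000; next y=1/2·9.209625+1/2·(-10.231000)≈-0.510688
n=12: y≈-0.510688, sp=5, e=sp−y≈5.510688; I≈18.051451, D=e−e_prev≈9.720312; u=3/2·5.510688+1/4·18.051451+3/4·9.720312≈20.069128; next y=1/2·(-0.510688)+1/2·20.069128≈9.779220

0 5 12.500 0.000
1 5 -5.625 6.250
2 5 13.594 0.313
3 5 -6.289 6.953
4 5 14.756 0.332
5 5 -7.073 7.544
6 5 15.971 0.236
7 5 -7.988 8.103
8 5 17.251 0.057
9 5 -9.040 8.654
10 5 18.612 -0.193
11 5 -10.231 9.210
12 5 20.069 -0.511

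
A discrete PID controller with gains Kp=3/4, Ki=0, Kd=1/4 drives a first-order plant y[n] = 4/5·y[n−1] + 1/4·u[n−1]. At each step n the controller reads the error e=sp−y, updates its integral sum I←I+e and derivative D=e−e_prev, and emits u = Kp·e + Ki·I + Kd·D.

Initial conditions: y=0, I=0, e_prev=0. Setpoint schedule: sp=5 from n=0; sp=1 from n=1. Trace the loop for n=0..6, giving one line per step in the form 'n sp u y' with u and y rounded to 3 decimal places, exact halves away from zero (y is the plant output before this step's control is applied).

0 5 5.000 0.000
1 1 -1.500 1.250
2 1 0.438 0.625
3 1 0.297 0.609
4 1 0.341 0.562
5 1 0.356 0.535
6 1 0.367 0.517

(exact arithmetic carried between steps; '≈' marks a value shown rounded to 6 d.p. or computed from one; I and e_prev carry over from the previous line; the table rounds u and y to 3 d.p., halves away from zero)
n=0: y=0, sp=5, e=sp−y=5; I=5, D=e−e_prev=5; u=3/4·5+0·5+1/4·5=5; next y=4/5·0+1/4·5=1.25
n=1: y=1.25, sp=1, e=sp−y=-0.25; I=4.75, D=e−e_prev=-5.25; u=3/4·(-0.25)+0·4.75+1/4·(-5.25)=-1.5; next y=4/5·1.25+1/4·(-1.5)=0.625
n=2: y=0.625, sp=1, e=sp−y=0.375; I=5.125, D=e−e_prev=0.625; u=3/4·0.375+0·5.125+1/4·0.625=0.4375; next y=4/5·0.625+1/4·0.4375=0.609375
n=3: y=0.609375, sp=1, e=sp−y=0.390625; I=5.515625, D=e−e_prev=0.015625; u=3/4·0.390625+0·5.515625+1/4·0.015625=0.296875; next y=4/5·0.609375+1/4·0.296875≈0.561719
n=4: y≈0.561719, sp=1, e=sp−y≈0.438281; I≈5.953906, D=e−e_prev≈0.047656; u=3/4·0.438281+0·5.953906+1/4·0.047656≈0.340625; next y=4/5·0.561719+1/4·0.340625≈0.534531
n=5: y≈0.534531, sp=1, e=sp−y≈0.465469; I≈6.419375, D=e−e_prev≈0.027188; u=3/4·0.465469+0·6.419375+1/4·0.027188≈0.355898; next y=4/5·0.534531+1/4·0.355898≈0.516600
n=6: y≈0.516600, sp=1, e=sp−y≈0.483400; I≈6.902775, D=e−e_prev≈0.017932; u=3/4·0.483400+0·6.902775+1/4·0.017932≈0.367033; next y=4/5·0.516600+1/4·0.367033≈0.505038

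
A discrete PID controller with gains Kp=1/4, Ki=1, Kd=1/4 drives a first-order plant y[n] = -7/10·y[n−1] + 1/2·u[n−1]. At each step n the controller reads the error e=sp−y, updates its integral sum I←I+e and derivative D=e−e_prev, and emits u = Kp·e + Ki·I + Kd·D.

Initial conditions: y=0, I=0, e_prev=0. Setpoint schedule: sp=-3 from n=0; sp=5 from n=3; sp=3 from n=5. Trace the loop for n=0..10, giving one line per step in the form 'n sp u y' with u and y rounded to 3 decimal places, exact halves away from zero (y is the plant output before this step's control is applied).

(exact arithmetic carried between steps; '≈' marks a value shown rounded to 6 d.p. or computed from one; I and e_prev carry over from the previous line; the table rounds u and y to 3 d.p., halves away from zero)
n=0: y=0, sp=-3, e=sp−y=-3; I=-3, D=e−e_prev=-3; u=1/4·(-3)+1·(-3)+1/4·(-3)=-4.5; next y=-7/10·0+1/2·(-4.5)=-2.25
n=1: y=-2.25, sp=-3, e=sp−y=-0.75; I=-3.75, D=e−e_prev=2.25; u=1/4·(-0.75)+1·(-3.75)+1/4·2.25=-3.375; next y=-7/10·(-2.25)+1/2·(-3.375)=-0.1125
n=2: y=-0.1125, sp=-3, e=sp−y=-2.8875; I=-6.6375, D=e−e_prev=-2.1375; u=1/4·(-2.8875)+1·(-6.6375)+1/4·(-2.1375)=-7.89375; next y=-7/10·(-0.1125)+1/2·(-7.89375)=-3.868125
n=3: y=-3.868125, sp=5, e=sp−y=8.868125; I=2.230625, D=e−e_prev=11.755625; u=1/4·8.868125+1·2.230625+1/4·11.755625≈7.386563; next y=-7/10·(-3.868125)+1/2·7.386563≈6.400969
n=4: y≈6.400969, sp=5, e=sp−y≈-1.400969; I≈0.829656, D=e−e_prev≈-10.269094; u=1/4·(-1.400969)+1·0.829656+1/4·(-10.269094)≈-2.087859; next y=-7/10·6.400969+1/2·(-2.087859)≈-5.524608
n=5: y≈-5.524608, sp=3, e=sp−y≈8.524608; I≈9.354264, D=e−e_prev≈9.925577; u=1/4·8.524608+1·9.354264+1/4·9.925577≈13.966810; next y=-7/10·(-5.524608)+1/2·13.966810≈10.850631
n=6: y≈10.850631, sp=3, e=sp−y≈-7.850631; I≈1.503634, D=e−e_prev≈-16.375238; u=1/4·(-7.850631)+1·1.503634+1/4·(-16.375238)≈-4.552834; next y=-7/10·10.850631+1/2·(-4.552834)≈-9.871858
n=7: y≈-9.871858, sp=3, e=sp−y≈12.871858; I≈14.375492, D=e−e_prev≈20.722489; u=1/4·12.871858+1·14.375492+1/4·20.722489≈22.774079; next y=-7/10·(-9.871858)+1/2·22.774079≈18.297340
n=8: y≈18.297340, sp=3, e=sp−y≈-15.297340; I≈-0.921848, D=e−e_prev≈-28.169198; u=1/4·(-15.297340)+1·(-0.921848)+1/4·(-28.169198)≈-11.788483; next y=-7/10·18.297340+1/2·(-11.788483)≈-18.702379
n=9: y≈-18.702379, sp=3, e=sp−y≈21.702379; I≈20.780531, D=e−e_prev≈36.999719; u=1/4·21.702379+1·20.780531+1/4·36.999719≈35.456056; next y=-7/10·(-18.702379)+1/2·35.456056≈30.819694
n=10: y≈30.819694, sp=3, e=sp−y≈-27.819694; I≈-7.039162, D=e−e_prev≈-49.522073; u=1/4·(-27.819694)+1·(-7.039162)+1/4·(-49.522073)≈-26.374604; next y=-7/10·30.819694+1/2·(-26.374604)≈-34.761087

0 -3 -4.500 0.000
1 -3 -3.375 -2.250
2 -3 -7.894 -0.113
3 5 7.387 -3.868
4 5 -2.088 6.401
5 3 13.967 -5.525
6 3 -4.553 10.851
7 3 22.774 -9.872
8 3 -11.788 18.297
9 3 35.456 -18.702
10 3 -26.375 30.820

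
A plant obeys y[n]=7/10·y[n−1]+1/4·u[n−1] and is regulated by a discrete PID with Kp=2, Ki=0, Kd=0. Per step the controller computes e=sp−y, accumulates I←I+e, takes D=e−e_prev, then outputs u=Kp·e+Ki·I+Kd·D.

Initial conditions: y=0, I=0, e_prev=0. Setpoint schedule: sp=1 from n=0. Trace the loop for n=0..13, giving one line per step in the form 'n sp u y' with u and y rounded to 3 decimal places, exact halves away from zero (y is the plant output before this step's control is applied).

(exact arithmetic carried between steps; '≈' marks a value shown rounded to 6 d.p. or computed from one; I and e_prev carry over from the previous line; the table rounds u and y to 3 d.p., halves away from zero)
n=0: y=0, sp=1, e=sp−y=1; I=1, D=e−e_prev=1; u=2·1+0·1+0·1=2; next y=7/10·0+1/4·2=0.5
n=1: y=0.5, sp=1, e=sp−y=0.5; I=1.5, D=e−e_prev=-0.5; u=2·0.5+0·1.5+0·(-0.5)=1; next y=7/10·0.5+1/4·1=0.6
n=2: y=0.6, sp=1, e=sp−y=0.4; I=1.9, D=e−e_prev=-0.1; u=2·0.4+0·1.9+0·(-0.1)=0.8; next y=7/10·0.6+1/4·0.8=0.62
n=3: y=0.62, sp=1, e=sp−y=0.38; I=2.28, D=e−e_prev=-0.02; u=2·0.38+0·2.28+0·(-0.02)=0.76; next y=7/10·0.62+1/4·0.76=0.624
n=4: y=0.624, sp=1, e=sp−y=0.376; I=2.656, D=e−e_prev=-0.004; u=2·0.376+0·2.656+0·(-0.004)=0.752; next y=7/10·0.624+1/4·0.752=0.6248
n=5: y=0.6248, sp=1, e=sp−y=0.3752; I=3.0312, D=e−e_prev=-0.0008; u=2·0.3752+0·3.0312+0·(-0.0008)=0.7504; next y=7/10·0.6248+1/4·0.7504=0.62496
n=6: y=0.62496, sp=1, e=sp−y=0.37504; I=3.40624, D=e−e_prev=-0.00016; u=2·0.37504+0·3.40624+0·(-0.00016)=0.75008; next y=7/10·0.62496+1/4·0.75008=0.624992
n=7: y=0.624992, sp=1, e=sp−y=0.375008; I=3.781248, D=e−e_prev=-0.000032; u=2·0.375008+0·3.781248+0·(-0.000032)=0.750016; next y=7/10·0.624992+1/4·0.750016≈0.624998
n=8: y≈0.624998, sp=1, e=sp−y≈0.375002; I≈4.156250, D=e−e_prev≈-0.000006; u=2·0.375002+0·4.156250+0·(-0.000006)≈0.750003; next y=7/10·0.624998+1/4·0.750003≈0.625000
n=9: y≈0.625000, sp=1, e=sp−y≈0.375000; I≈4.531250, D=e−e_prev≈-0.000001; u=2·0.375000+0·4.531250+0·(-0.000001)≈0.750001; next y=7/10·0.625000+1/4·0.750001≈0.625000
n=10: y≈0.625000, sp=1, e=sp−y≈0.375000; I≈4.906250, D=e−e_prev≈0.000000; u=2·0.375000+0·4.906250+0·0.000000≈0.750000; next y=7/10·0.625000+1/4·0.750000≈0.625000
n=11: y≈0.625000, sp=1, e=sp−y≈0.375000; I≈5.281250, D=e−e_prev≈0.000000; u=2·0.375000+0·5.281250+0·0.000000≈0.750000; next y=7/10·0.625000+1/4·0.750000≈0.625000
n=12: y≈0.625000, sp=1, e=sp−y≈0.375000; I≈5.656250, D=e−e_prev≈0.000000; u=2·0.375000+0·5.656250+0·0.000000≈0.750000; next y=7/10·0.625000+1/4·0.750000≈0.625000
n=13: y≈0.625000, sp=1, e=sp−y≈0.375000; I≈6.031250, D=e−e_prev≈0.000000; u=2·0.375000+0·6.031250+0·0.000000≈0.750000; next y=7/10·0.625000+1/4·0.750000≈0.625000

0 1 2.000 0.000
1 1 1.000 0.500
2 1 0.800 0.600
3 1 0.760 0.620
4 1 0.752 0.624
5 1 0.750 0.625
6 1 0.750 0.625
7 1 0.750 0.625
8 1 0.750 0.625
9 1 0.750 0.625
10 1 0.750 0.625
11 1 0.750 0.625
12 1 0.750 0.625
13 1 0.750 0.625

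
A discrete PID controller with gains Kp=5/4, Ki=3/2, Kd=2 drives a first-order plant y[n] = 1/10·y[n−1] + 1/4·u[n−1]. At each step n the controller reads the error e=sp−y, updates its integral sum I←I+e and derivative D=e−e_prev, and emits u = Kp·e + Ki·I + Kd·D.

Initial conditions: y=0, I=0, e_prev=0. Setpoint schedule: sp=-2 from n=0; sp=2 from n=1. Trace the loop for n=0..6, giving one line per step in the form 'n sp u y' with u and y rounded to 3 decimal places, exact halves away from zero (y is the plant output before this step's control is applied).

(exact arithmetic carried between steps; '≈' marks a value shown rounded to 6 d.p. or computed from one; I and e_prev carry over from the previous line; the table rounds u and y to 3 d.p., halves away from zero)
n=0: y=0, sp=-2, e=sp−y=-2; I=-2, D=e−e_prev=-2; u=5/4·(-2)+3/2·(-2)+2·(-2)=-9.5; next y=1/10·0+1/4·(-9.5)=-2.375
n=1: y=-2.375, sp=2, e=sp−y=4.375; I=2.375, D=e−e_prev=6.375; u=5/4·4.375+3/2·2.375+2·6.375=21.78125; next y=1/10·(-2.375)+1/4·21.78125≈5.207813
n=2: y≈5.207813, sp=2, e=sp−y≈-3.207813; I≈-0.832813, D=e−e_prev≈-7.582813; u=5/4·(-3.207813)+3/2·(-0.832813)+2·(-7.582813)≈-20.424609; next y=1/10·5.207813+1/4·(-20.424609)≈-4.585371
n=3: y≈-4.585371, sp=2, e=sp−y≈6.585371; I≈5.752559, D=e−e_prev≈9.793184; u=5/4·6.585371+3/2·5.752559+2·9.793184≈36.446919; next y=1/10·(-4.585371)+1/4·36.446919≈8.653193
n=4: y≈8.653193, sp=2, e=sp−y≈-6.653193; I≈-0.900634, D=e−e_prev≈-13.238564; u=5/4·(-6.653193)+3/2·(-0.900634)+2·(-13.238564)≈-36.144569; next y=1/10·8.653193+1/4·(-36.144569)≈-8.170823
n=5: y≈-8.170823, sp=2, e=sp−y≈10.170823; I≈9.270189, D=e−e_prev≈16.824016; u=5/4·10.170823+3/2·9.270189+2·16.824016≈60.266844; next y=1/10·(-8.170823)+1/4·60.266844≈14.249629
n=6: y≈14.249629, sp=2, e=sp−y≈-12.249629; I≈-2.979440, D=e−e_prev≈-22.420452; u=5/4·(-12.249629)+3/2·(-2.979440)+2·(-22.420452)≈-64.622099; next y=1/10·14.249629+1/4·(-64.622099)≈-14.730562

0 -2 -9.500 0.000
1 2 21.781 -2.375
2 2 -20.425 5.208
3 2 36.447 -4.585
4 2 -36.145 8.653
5 2 60.267 -8.171
6 2 -64.622 14.250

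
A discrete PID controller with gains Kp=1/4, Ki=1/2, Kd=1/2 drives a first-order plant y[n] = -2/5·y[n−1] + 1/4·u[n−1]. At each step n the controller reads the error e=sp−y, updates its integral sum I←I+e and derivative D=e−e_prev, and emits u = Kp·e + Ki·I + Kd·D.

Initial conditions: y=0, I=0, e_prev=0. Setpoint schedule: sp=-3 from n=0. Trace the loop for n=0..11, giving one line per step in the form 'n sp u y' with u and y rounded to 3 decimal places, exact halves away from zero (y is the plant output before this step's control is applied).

0 -3 -3.750 0.000
1 -3 -2.578 -0.938
2 -3 -4.913 -0.270
3 -3 -4.881 -1.120
4 -3 -6.682 -0.772
5 -3 -6.884 -1.362
6 -3 -8.230 -1.176
7 -3 -8.536 -1.587
8 -3 -9.557 -1.499
9 -3 -9.901 -1.790
10 -3 -10.689 -1.759
11 -3 -11.033 -1.969

(exact arithmetic carried between steps; '≈' marks a value shown rounded to 6 d.p. or computed from one; I and e_prev carry over from the previous line; the table rounds u and y to 3 d.p., halves away from zero)
n=0: y=0, sp=-3, e=sp−y=-3; I=-3, D=e−e_prev=-3; u=1/4·(-3)+1/2·(-3)+1/2·(-3)=-3.75; next y=-2/5·0+1/4·(-3.75)=-0.9375
n=1: y=-0.9375, sp=-3, e=sp−y=-2.0625; I=-5.0625, D=e−e_prev=0.9375; u=1/4·(-2.0625)+1/2·(-5.0625)+1/2·0.9375=-2.578125; next y=-2/5·(-0.9375)+1/4·(-2.578125)≈-0.269531
n=2: y≈-0.269531, sp=-3, e=sp−y≈-2.730469; I≈-7.792969, D=e−e_prev≈-0.667969; u=1/4·(-2.730469)+1/2·(-7.792969)+1/2·(-0.667969)≈-4.913086; next y=-2/5·(-0.269531)+1/4·(-4.913086)≈-1.120459
n=3: y≈-1.120459, sp=-3, e=sp−y≈-1.879541; I≈-9.672510, D=e−e_prev≈0.850928; u=1/4·(-1.879541)+1/2·(-9.672510)+1/2·0.850928≈-4.880676; next y=-2/5·(-1.120459)+1/4·(-4.880676)≈-0.771985
n=4: y≈-0.771985, sp=-3, e=sp−y≈-2.228015; I≈-11.900524, D=e−e_prev≈-0.348474; u=1/4·(-2.228015)+1/2·(-11.900524)+1/2·(-0.348474)≈-6.681503; next y=-2/5·(-0.771985)+1/4·(-6.681503)≈-1.361581
n=5: y≈-1.361581, sp=-3, e=sp−y≈-1.638419; I≈-13.538943, D=e−e_prev≈0.589596; u=1/4·(-1.638419)+1/2·(-13.538943)+1/2·0.589596≈-6.884278; next y=-2/5·(-1.361581)+1/4·(-6.884278)≈-1.176437
n=6: y≈-1.176437, sp=-3, e=sp−y≈-1.823563; I≈-15.362506, D=e−e_prev≈-0.185145; u=1/4·(-1.823563)+1/2·(-15.362506)+1/2·(-0.185145)≈-8.229716; next y=-2/5·(-1.176437)+1/4·(-8.229716)≈-1.586854
n=7: y≈-1.586854, sp=-3, e=sp−y≈-1.413146; I≈-16.775652, D=e−e_prev≈0.410417; u=1/4·(-1.413146)+1/2·(-16.775652)+1/2·0.410417≈-8.535904; next y=-2/5·(-1.586854)+1/4·(-8.535904)≈-1.499234
n=8: y≈-1.499234, sp=-3, e=sp−y≈-1.500766; I≈-18.276417, D=e−e_prev≈-0.087620; u=1/4·(-1.500766)+1/2·(-18.276417)+1/2·(-0.087620)≈-9.557210; next y=-2/5·(-1.499234)+1/4·(-9.557210)≈-1.789609
n=9: y≈-1.789609, sp=-3, e=sp−y≈-1.210391; I≈-19.486809, D=e−e_prev≈0.290375; u=1/4·(-1.210391)+1/2·(-19.486809)+1/2·0.290375≈-9.900815; next y=-2/5·(-1.789609)+1/4·(-9.900815)≈-1.759360
n=10: y≈-1.759360, sp=-3, e=sp−y≈-1.240640; I≈-20.727448, D=e−e_prev≈-0.030249; u=1/4·(-1.240640)+1/2·(-20.727448)+1/2·(-0.030249)≈-10.689009; next y=-2/5·(-1.759360)+1/4·(-10.689009)≈-1.968508
n=11: y≈-1.968508, sp=-3, e=sp−y≈-1.031492; I≈-21.758940, D=e−e_prev≈0.209148; u=1/4·(-1.031492)+1/2·(-21.758940)+1/2·0.209148≈-11.032769; next y=-2/5·(-1.968508)+1/4·(-11.032769)≈-1.970789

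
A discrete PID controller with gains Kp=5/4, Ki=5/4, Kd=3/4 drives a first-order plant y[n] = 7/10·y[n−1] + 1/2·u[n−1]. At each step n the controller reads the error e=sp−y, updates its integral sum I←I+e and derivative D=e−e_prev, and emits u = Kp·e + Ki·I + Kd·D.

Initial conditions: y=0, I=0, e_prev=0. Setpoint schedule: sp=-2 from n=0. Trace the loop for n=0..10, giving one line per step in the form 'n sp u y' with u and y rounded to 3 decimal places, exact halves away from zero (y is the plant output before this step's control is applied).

(exact arithmetic carried between steps; '≈' marks a value shown rounded to 6 d.p. or computed from one; I and e_prev carry over from the previous line; the table rounds u and y to 3 d.p., halves away from zero)
n=0: y=0, sp=-2, e=sp−y=-2; I=-2, D=e−e_prev=-2; u=5/4·(-2)+5/4·(-2)+3/4·(-2)=-6.5; next y=7/10·0+1/2·(-6.5)=-3.25
n=1: y=-3.25, sp=-2, e=sp−y=1.25; I=-0.75, D=e−e_prev=3.25; u=5/4·1.25+5/4·(-0.75)+3/4·3.25=3.0625; next y=7/10·(-3.25)+1/2·3.0625=-0.74375
n=2: y=-0.74375, sp=-2, e=sp−y=-1.25625; I=-2.00625, D=e−e_prev=-2.50625; u=5/4·(-1.25625)+5/4·(-2.00625)+3/4·(-2.50625)≈-5.957813; next y=7/10·(-0.74375)+1/2·(-5.957813)≈-3.499531
n=3: y≈-3.499531, sp=-2, e=sp−y≈1.499531; I≈-0.506719, D=e−e_prev≈2.755781; u=5/4·1.499531+5/4·(-0.506719)+3/4·2.755781≈3.307852; next y=7/10·(-3.499531)+1/2·3.307852≈-0.795746
n=4: y≈-0.795746, sp=-2, e=sp−y≈-1.204254; I≈-1.710973, D=e−e_prev≈-2.703785; u=5/4·(-1.204254)+5/4·(-1.710973)+3/4·(-2.703785)≈-5.671872; next y=7/10·(-0.795746)+1/2·(-5.671872)≈-3.392958
n=5: y≈-3.392958, sp=-2, e=sp−y≈1.392958; I≈-0.318014, D=e−e_prev≈2.597212; u=5/4·1.392958+5/4·(-0.318014)+3/4·2.597212≈3.291589; next y=7/10·(-3.392958)+1/2·3.291589≈-0.729276
n=6: y≈-0.729276, sp=-2, e=sp−y≈-1.270724; I≈-1.588738, D=e−e_prev≈-2.663682; u=5/4·(-1.270724)+5/4·(-1.588738)+3/4·(-2.663682)≈-5.572089; next y=7/10·(-0.729276)+1/2·(-5.572089)≈-3.296538
n=7: y≈-3.296538, sp=-2, e=sp−y≈1.296538; I≈-0.292200, D=e−e_prev≈2.567262; u=5/4·1.296538+5/4·(-0.292200)+3/4·2.567262≈3.180868; next y=7/10·(-3.296538)+1/2·3.180868≈-0.717142
n=8: y≈-0.717142, sp=-2, e=sp−y≈-1.282858; I≈-1.575058, D=e−e_prev≈-2.579395; u=5/4·(-1.282858)+5/4·(-1.575058)+3/4·(-2.579395)≈-5.506941; next y=7/10·(-0.717142)+1/2·(-5.506941)≈-3.255470
n=9: y≈-3.255470, sp=-2, e=sp−y≈1.255470; I≈-0.319588, D=e−e_prev≈2.538328; u=5/4·1.255470+5/4·(-0.319588)+3/4·2.538328≈3.073599; next y=7/10·(-3.255470)+1/2·3.073599≈-0.742030
n=10: y≈-0.742030, sp=-2, e=sp−y≈-1.257970; I≈-1.577558, D=e−e_prev≈-2.513440; u=5/4·(-1.257970)+5/4·(-1.577558)+3/4·(-2.513440)≈-5.429491; next y=7/10·(-0.742030)+1/2·(-5.429491)≈-3.234166

0 -2 -6.500 0.000
1 -2 3.063 -3.250
2 -2 -5.958 -0.744
3 -2 3.308 -3.500
4 -2 -5.672 -0.796
5 -2 3.292 -3.393
6 -2 -5.572 -0.729
7 -2 3.181 -3.297
8 -2 -5.507 -0.717
9 -2 3.074 -3.255
10 -2 -5.429 -0.742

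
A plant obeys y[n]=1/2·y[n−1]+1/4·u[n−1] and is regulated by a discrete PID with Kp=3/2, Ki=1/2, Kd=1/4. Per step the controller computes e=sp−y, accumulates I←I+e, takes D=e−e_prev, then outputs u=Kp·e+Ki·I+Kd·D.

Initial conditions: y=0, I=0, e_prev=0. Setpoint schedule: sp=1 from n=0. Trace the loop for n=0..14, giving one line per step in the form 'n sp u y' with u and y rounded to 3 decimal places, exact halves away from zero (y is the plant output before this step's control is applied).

(exact arithmetic carried between steps; '≈' marks a value shown rounded to 6 d.p. or computed from one; I and e_prev carry over from the previous line; the table rounds u and y to 3 d.p., halves away from zero)
n=0: y=0, sp=1, e=sp−y=1; I=1, D=e−e_prev=1; u=3/2·1+1/2·1+1/4·1=2.25; next y=1/2·0+1/4·2.25=0.5625
n=1: y=0.5625, sp=1, e=sp−y=0.4375; I=1.4375, D=e−e_prev=-0.5625; u=3/2·0.4375+1/2·1.4375+1/4·(-0.5625)=1.234375; next y=1/2·0.5625+1/4·1.234375≈0.589844
n=2: y≈0.589844, sp=1, e=sp−y≈0.410156; I≈1.847656, D=e−e_prev≈-0.027344; u=3/2·0.410156+1/2·1.847656+1/4·(-0.027344)≈1.532227; next y=1/2·0.589844+1/4·1.532227≈0.677979
n=3: y≈0.677979, sp=1, e=sp−y≈0.322021; I≈2.169678, D=e−e_prev≈-0.088135; u=3/2·0.322021+1/2·2.169678+1/4·(-0.088135)≈1.545837; next y=1/2·0.677979+1/4·1.545837≈0.725449
n=4: y≈0.725449, sp=1, e=sp−y≈0.274551; I≈2.444229, D=e−e_prev≈-0.047470; u=3/2·0.274551+1/2·2.444229+1/4·(-0.047470)≈1.622074; next y=1/2·0.725449+1/4·1.622074≈0.768243
n=5: y≈0.768243, sp=1, e=sp−y≈0.231757; I≈2.675986, D=e−e_prev≈-0.042794; u=3/2·0.231757+1/2·2.675986+1/4·(-0.042794)≈1.674930; next y=1/2·0.768243+1/4·1.674930≈0.802854
n=6: y≈0.802854, sp=1, e=sp−y≈0.197146; I≈2.873132, D=e−e_prev≈-0.034611; u=3/2·0.197146+1/2·2.873132+1/4·(-0.034611)≈1.723632; next y=1/2·0.802854+1/4·1.723632≈0.832335
n=7: y≈0.832335, sp=1, e=sp−y≈0.167665; I≈3.040797, D=e−e_prev≈-0.029481; u=3/2·0.167665+1/2·3.040797+1/4·(-0.029481)≈1.764526; next y=1/2·0.832335+1/4·1.764526≈0.857299
n=8: y≈0.857299, sp=1, e=sp−y≈0.142701; I≈3.183498, D=e−e_prev≈-0.024964; u=3/2·0.142701+1/2·3.183498+1/4·(-0.024964)≈1.799560; next y=1/2·0.857299+1/4·1.799560≈0.878539
n=9: y≈0.878539, sp=1, e=sp−y≈0.121461; I≈3.304959, D=e−e_prev≈-0.021240; u=3/2·0.121461+1/2·3.304959+1/4·(-0.021240)≈1.829360; next y=1/2·0.878539+1/4·1.829360≈0.896610
n=10: y≈0.896610, sp=1, e=sp−y≈0.103390; I≈3.408349, D=e−e_prev≈-0.018070; u=3/2·0.103390+1/2·3.408349+1/4·(-0.018070)≈1.854742; next y=1/2·0.896610+1/4·1.854742≈0.911990
n=11: y≈0.911990, sp=1, e=sp−y≈0.088010; I≈3.496359, D=e−e_prev≈-0.015381; u=3/2·0.088010+1/2·3.496359+1/4·(-0.015381)≈1.876348; next y=1/2·0.911990+1/4·1.876348≈0.925082
n=12: y≈0.925082, sp=1, e=sp−y≈0.074918; I≈3.571276, D=e−e_prev≈-0.013092; u=3/2·0.074918+1/2·3.571276+1/4·(-0.013092)≈1.894742; next y=1/2·0.925082+1/4·1.894742≈0.936227
n=13: y≈0.936227, sp=1, e=sp−y≈0.063773; I≈3.635050, D=e−e_prev≈-0.011144; u=3/2·0.063773+1/2·3.635050+1/4·(-0.011144)≈1.910399; next y=1/2·0.936227+1/4·1.910399≈0.945713
n=14: y≈0.945713, sp=1, e=sp−y≈0.054287; I≈3.689337, D=e−e_prev≈-0.009486; u=3/2·0.054287+1/2·3.689337+1/4·(-0.009486)≈1.923727; next y=1/2·0.945713+1/4·1.923727≈0.953788

0 1 2.250 0.000
1 1 1.234 0.563
2 1 1.532 0.590
3 1 1.546 0.678
4 1 1.622 0.725
5 1 1.675 0.768
6 1 1.724 0.803
7 1 1.765 0.832
8 1 1.800 0.857
9 1 1.829 0.879
10 1 1.855 0.897
11 1 1.876 0.912
12 1 1.895 0.925
13 1 1.910 0.936
14 1 1.924 0.946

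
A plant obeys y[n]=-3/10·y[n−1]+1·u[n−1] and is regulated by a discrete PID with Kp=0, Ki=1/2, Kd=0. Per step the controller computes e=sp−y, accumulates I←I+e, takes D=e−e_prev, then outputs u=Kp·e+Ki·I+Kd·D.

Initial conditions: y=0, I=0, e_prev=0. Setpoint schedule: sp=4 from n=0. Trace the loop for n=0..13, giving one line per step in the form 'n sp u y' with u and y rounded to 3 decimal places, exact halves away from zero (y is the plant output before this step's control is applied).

(exact arithmetic carried between steps; '≈' marks a value shown rounded to 6 d.p. or computed from one; I and e_prev carry over from the previous line; the table rounds u and y to 3 d.p., halves away from zero)
n=0: y=0, sp=4, e=sp−y=4; I=4, D=e−e_prev=4; u=0·4+1/2·4+0·4=2; next y=-3/10·0+1·2=2
n=1: y=2, sp=4, e=sp−y=2; I=6, D=e−e_prev=-2; u=0·2+1/2·6+0·(-2)=3; next y=-3/10·2+1·3=2.4
n=2: y=2.4, sp=4, e=sp−y=1.6; I=7.6, D=e−e_prev=-0.4; u=0·1.6+1/2·7.6+0·(-0.4)=3.8; next y=-3/10·2.4+1·3.8=3.08
n=3: y=3.08, sp=4, e=sp−y=0.92; I=8.52, D=e−e_prev=-0.68; u=0·0.92+1/2·8.52+0·(-0.68)=4.26; next y=-3/10·3.08+1·4.26=3.336
n=4: y=3.336, sp=4, e=sp−y=0.664; I=9.184, D=e−e_prev=-0.256; u=0·0.664+1/2·9.184+0·(-0.256)=4.592; next y=-3/10·3.336+1·4.592=3.5912
n=5: y=3.5912, sp=4, e=sp−y=0.4088; I=9.5928, D=e−e_prev=-0.2552; u=0·0.4088+1/2·9.5928+0·(-0.2552)=4.7964; next y=-3/10·3.5912+1·4.7964=3.71904
n=6: y=3.71904, sp=4, e=sp−y=0.28096; I=9.87376, D=e−e_prev=-0.12784; u=0·0.28096+1/2·9.87376+0·(-0.12784)=4.93688; next y=-3/10·3.71904+1·4.93688=3.821168
n=7: y=3.821168, sp=4, e=sp−y=0.178832; I=10.052592, D=e−e_prev=-0.102128; u=0·0.178832+1/2·10.052592+0·(-0.102128)=5.026296; next y=-3/10·3.821168+1·5.026296≈3.879946
n=8: y≈3.879946, sp=4, e=sp−y≈0.120054; I≈10.172646, D=e−e_prev≈-0.058778; u=0·0.120054+1/2·10.172646+0·(-0.058778)≈5.086323; next y=-3/10·3.879946+1·5.086323≈3.922340
n=9: y≈3.922340, sp=4, e=sp−y≈0.077660; I≈10.250307, D=e−e_prev≈-0.042394; u=0·0.077660+1/2·10.250307+0·(-0.042394)≈5.125153; next y=-3/10·3.922340+1·5.125153≈3.948452
n=10: y≈3.948452, sp=4, e=sp−y≈0.051548; I≈10.301855, D=e−e_prev≈-0.026112; u=0·0.051548+1/2·10.301855+0·(-0.026112)≈5.150928; next y=-3/10·3.948452+1·5.150928≈3.966392
n=11: y≈3.966392, sp=4, e=sp−y≈0.033608; I≈10.335463, D=e−e_prev≈-0.017941; u=0·0.033608+1/2·10.335463+0·(-0.017941)≈5.167732; next y=-3/10·3.966392+1·5.167732≈3.977814
n=12: y≈3.977814, sp=4, e=sp−y≈0.022186; I≈10.357649, D=e−e_prev≈-0.011422; u=0·0.022186+1/2·10.357649+0·(-0.011422)≈5.178825; next y=-3/10·3.977814+1·5.178825≈3.985480
n=13: y≈3.985480, sp=4, e=sp−y≈0.014520; I≈10.372169, D=e−e_prev≈-0.007667; u=0·0.014520+1/2·10.372169+0·(-0.007667)≈5.186084; next y=-3/10·3.985480+1·5.186084≈3.990440

0 4 2.000 0.000
1 4 3.000 2.000
2 4 3.800 2.400
3 4 4.260 3.080
4 4 4.592 3.336
5 4 4.796 3.591
6 4 4.937 3.719
7 4 5.026 3.821
8 4 5.086 3.880
9 4 5.125 3.922
10 4 5.151 3.948
11 4 5.168 3.966
12 4 5.179 3.978
13 4 5.186 3.985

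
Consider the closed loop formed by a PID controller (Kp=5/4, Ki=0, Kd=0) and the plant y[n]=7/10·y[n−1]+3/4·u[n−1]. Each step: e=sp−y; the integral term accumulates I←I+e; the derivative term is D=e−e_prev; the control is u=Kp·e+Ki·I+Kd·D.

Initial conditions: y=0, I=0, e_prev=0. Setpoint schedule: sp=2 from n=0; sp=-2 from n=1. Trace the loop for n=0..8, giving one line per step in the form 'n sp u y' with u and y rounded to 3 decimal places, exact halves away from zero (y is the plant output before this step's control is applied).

0 2 2.500 0.000
1 -2 -4.844 1.875
2 -2 0.400 -2.320
3 -2 -0.845 -1.324
4 -2 -0.549 -1.561
5 -2 -0.620 -1.504
6 -2 -0.603 -1.518
7 -2 -0.607 -1.515
8 -2 -0.606 -1.515

(exact arithmetic carried between steps; '≈' marks a value shown rounded to 6 d.p. or computed from one; I and e_prev carry over from the previous line; the table rounds u and y to 3 d.p., halves away from zero)
n=0: y=0, sp=2, e=sp−y=2; I=2, D=e−e_prev=2; u=5/4·2+0·2+0·2=2.5; next y=7/10·0+3/4·2.5=1.875
n=1: y=1.875, sp=-2, e=sp−y=-3.875; I=-1.875, D=e−e_prev=-5.875; u=5/4·(-3.875)+0·(-1.875)+0·(-5.875)=-4.84375; next y=7/10·1.875+3/4·(-4.84375)≈-2.320313
n=2: y≈-2.320313, sp=-2, e=sp−y≈0.320313; I≈-1.554688, D=e−e_prev≈4.195313; u=5/4·0.320313+0·(-1.554688)+0·4.195313≈0.400391; next y=7/10·(-2.320313)+3/4·0.400391≈-1.323926
n=3: y≈-1.323926, sp=-2, e=sp−y≈-0.676074; I≈-2.230762, D=e−e_prev≈-0.996387; u=5/4·(-0.676074)+0·(-2.230762)+0·(-0.996387)≈-0.845093; next y=7/10·(-1.323926)+3/4·(-0.845093)≈-1.560568
n=4: y≈-1.560568, sp=-2, e=sp−y≈-0.439432; I≈-2.670194, D=e−e_prev≈0.236642; u=5/4·(-0.439432)+0·(-2.670194)+0·0.236642≈-0.549290; next y=7/10·(-1.560568)+3/4·(-0.549290)≈-1.504365
n=5: y≈-1.504365, sp=-2, e=sp−y≈-0.495635; I≈-3.165829, D=e−e_prev≈-0.056202; u=5/4·(-0.495635)+0·(-3.165829)+0·(-0.056202)≈-0.619544; next y=7/10·(-1.504365)+3/4·(-0.619544)≈-1.517713
n=6: y≈-1.517713, sp=-2, e=sp−y≈-0.482287; I≈-3.648116, D=e−e_prev≈0.013348; u=5/4·(-0.482287)+0·(-3.648116)+0·0.013348≈-0.602858; next y=7/10·(-1.517713)+3/4·(-0.602858)≈-1.514543
n=7: y≈-1.514543, sp=-2, e=sp−y≈-0.485457; I≈-4.133573, D=e−e_prev≈-0.003170; u=5/4·(-0.485457)+0·(-4.133573)+0·(-0.003170)≈-0.606821; next y=7/10·(-1.514543)+3/4·(-0.606821)≈-1.515296
n=8: y≈-1.515296, sp=-2, e=sp−y≈-0.484704; I≈-4.618277, D=e−e_prev≈0.000753; u=5/4·(-0.484704)+0·(-4.618277)+0·0.000753≈-0.605880; next y=7/10·(-1.515296)+3/4·(-0.605880)≈-1.515117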